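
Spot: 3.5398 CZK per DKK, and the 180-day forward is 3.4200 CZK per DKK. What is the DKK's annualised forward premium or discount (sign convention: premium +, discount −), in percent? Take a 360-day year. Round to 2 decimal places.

-6.77%

T = 180/360 years.
Period premium: (3.4200 − 3.5398)/3.5398 = -0.0338437.
×(1/T) gives -6.77% p.a.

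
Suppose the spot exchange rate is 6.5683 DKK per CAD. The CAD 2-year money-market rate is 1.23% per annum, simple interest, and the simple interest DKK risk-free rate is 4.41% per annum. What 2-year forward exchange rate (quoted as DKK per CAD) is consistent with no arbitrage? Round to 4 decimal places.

T = 2 years.
DKK accumulates by 1 + 0.0441×2 = 1.088200.
CAD accumulates by 1 + 0.0123×2 = 1.024600.
CIP: F = S · (grow DKK)/(grow CAD) = 6.5683 × 1.088200/1.024600 = 6.976014 DKK per CAD.

6.9760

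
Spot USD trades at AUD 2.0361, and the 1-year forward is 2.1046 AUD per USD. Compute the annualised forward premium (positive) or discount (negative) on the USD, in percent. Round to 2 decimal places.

T = 1 year.
USD trades forward at +3.36427% vs spot over the period.
Per annum: 0.0336427 / 1 = 0.033643 = 3.36%.

+3.36%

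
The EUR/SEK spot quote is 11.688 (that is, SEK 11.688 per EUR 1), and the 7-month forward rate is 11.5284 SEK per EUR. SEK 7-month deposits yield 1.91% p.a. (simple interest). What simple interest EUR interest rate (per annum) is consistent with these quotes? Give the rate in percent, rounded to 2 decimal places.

T = 7/12 years.
F/S = 11.5284/11.688 = 0.9863450 = (growth of SEK) / (growth of EUR).
SEK growth factor: 1 + 0.0191×7/12 = 1.0111417.
So the EUR growth factor = 1.025140.
r = (1.025140 − 1)/(7/12) = 0.043097 → 4.31%.

4.31%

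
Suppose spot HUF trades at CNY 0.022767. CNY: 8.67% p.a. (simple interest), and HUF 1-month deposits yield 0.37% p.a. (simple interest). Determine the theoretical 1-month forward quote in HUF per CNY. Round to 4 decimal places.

T = 1/12 years.
CNY accumulates by 1 + 0.0867×1/12 = 1.007225.
HUF accumulates by 1 + 0.0037×1/12 = 1.00030833.
Forward (CNY per HUF) = 0.022767 × 1.007225 / 1.00030833 = 0.022924423.
Quoted the other way: 1/0.022924423 = 43.6216 HUF per CNY.

43.6216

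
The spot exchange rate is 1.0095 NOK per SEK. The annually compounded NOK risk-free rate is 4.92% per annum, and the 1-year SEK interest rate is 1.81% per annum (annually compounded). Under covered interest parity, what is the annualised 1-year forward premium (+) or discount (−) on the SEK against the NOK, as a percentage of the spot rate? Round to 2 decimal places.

T = 1 year.
CIP forward (NOK per SEK) = 1.0095 × 1.049200/1.018100 = 1.0403373.
Annualised premium = (F − S)/S × (1/T) = (1.0403373 − 1.0095)/1.0095 ÷ 1 = 3.05%.

+3.05%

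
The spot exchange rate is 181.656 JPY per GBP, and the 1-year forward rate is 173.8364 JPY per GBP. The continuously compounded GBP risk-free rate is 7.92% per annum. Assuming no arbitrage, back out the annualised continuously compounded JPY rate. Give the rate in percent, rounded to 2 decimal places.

T = 1 year.
By CIP, F/S equals the JPY-to-GBP growth ratio: 173.8364/181.656 = 0.9569538.
The GBP side grows by e^(0.0792×1) = 1.0824208.
That pins the JPY growth at 1.0358267.
r = ln(1.0358267)/1 = 0.035200 → 3.52%.

3.52%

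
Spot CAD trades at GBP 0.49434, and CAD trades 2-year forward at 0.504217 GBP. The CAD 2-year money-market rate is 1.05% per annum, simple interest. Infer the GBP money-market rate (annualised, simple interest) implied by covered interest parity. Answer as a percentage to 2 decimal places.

T = 2 years.
F/S = 0.504217/0.49434 = 1.0199802 = (growth of GBP) / (growth of CAD).
CAD growth factor: 1 + 0.0105×2 = 1.021000.
Hence g_GBP = 1.0413998.
r = (1.0413998 − 1)/2 = 0.020700 → 2.07%.

2.07%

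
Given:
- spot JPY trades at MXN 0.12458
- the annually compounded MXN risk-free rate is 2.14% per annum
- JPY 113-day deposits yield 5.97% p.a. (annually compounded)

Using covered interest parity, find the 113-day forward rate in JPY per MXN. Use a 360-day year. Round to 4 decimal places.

8.1203

T = 113/360 years.
MXN accumulates by (1 + 0.0214)^(113/360) = 1.0066685.
JPY growth factor: (1 + 0.0597)^(113/360) = 1.0183678.
So F = 0.12458 × 1.0066685 / 1.0183678 = 0.1231488 (MXN/JPY).
Invert for JPY per MXN: 1 / 0.1231488 = 8.1203.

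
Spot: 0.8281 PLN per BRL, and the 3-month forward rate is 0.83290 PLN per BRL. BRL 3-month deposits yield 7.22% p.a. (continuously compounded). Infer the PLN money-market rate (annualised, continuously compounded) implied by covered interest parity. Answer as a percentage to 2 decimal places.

T = 3/12 years.
By CIP, F/S equals the PLN-to-BRL growth ratio: 0.8329/0.8281 = 1.0057964.
BRL growth factor: e^(0.0722×3/12) = 1.0182139.
That pins the PLN growth at 1.0241159.
r = ln(1.0241159)/(3/12) = 0.095319 → 9.53%.

9.53%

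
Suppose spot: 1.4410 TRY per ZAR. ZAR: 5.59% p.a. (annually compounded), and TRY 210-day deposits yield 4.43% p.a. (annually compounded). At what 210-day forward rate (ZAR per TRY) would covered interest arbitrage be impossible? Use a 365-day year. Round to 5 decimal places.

0.69839

T = 210/365 years.
Growth of 1 TRY over T: (1 + 0.0443)^(210/365) = 1.0252528.
ZAR accumulates by (1 + 0.0559)^(210/365) = 1.0317897.
So F = 1.441 × 1.0252528 / 1.0317897 = 1.431871 (TRY/ZAR).
Quoted the other way: 1/1.431871 = 0.69839 ZAR per TRY.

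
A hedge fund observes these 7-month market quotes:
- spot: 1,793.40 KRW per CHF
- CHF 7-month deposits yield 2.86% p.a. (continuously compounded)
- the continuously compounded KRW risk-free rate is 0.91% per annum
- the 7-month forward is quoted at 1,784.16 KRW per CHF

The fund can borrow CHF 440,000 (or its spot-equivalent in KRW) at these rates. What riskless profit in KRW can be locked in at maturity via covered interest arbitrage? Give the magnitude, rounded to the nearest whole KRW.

KRW 4,941,262

T = 7/12 years.
Invest the CHF and cover forward: 440,000 × 1.0168232773 × 1784.16 = KRW 798,237,184.11.
Convert at spot and invest in KRW: 440,000 × 1793.40 × 1.0053224475 = KRW 793,295,922.03.
The quoted forward overvalues CHF, so borrow KRW, buy CHF at spot, deposit the CHF at 2.86%, and sell the proceeds forward at 1,784.16.
The gap between the two covered legs is KRW 4,941,262.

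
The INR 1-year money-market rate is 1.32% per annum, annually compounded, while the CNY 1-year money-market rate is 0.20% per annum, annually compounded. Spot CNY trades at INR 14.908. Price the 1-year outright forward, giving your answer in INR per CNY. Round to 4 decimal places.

T = 1 year.
Growth of 1 INR over T: (1 + 0.0132)^1 = 1.013200.
Growth of 1 CNY over T: (1 + 0.0020)^1 = 1.002000.
So F = 14.908 × 1.013200 / 1.002000 = 15.074636 (INR/CNY).

15.0746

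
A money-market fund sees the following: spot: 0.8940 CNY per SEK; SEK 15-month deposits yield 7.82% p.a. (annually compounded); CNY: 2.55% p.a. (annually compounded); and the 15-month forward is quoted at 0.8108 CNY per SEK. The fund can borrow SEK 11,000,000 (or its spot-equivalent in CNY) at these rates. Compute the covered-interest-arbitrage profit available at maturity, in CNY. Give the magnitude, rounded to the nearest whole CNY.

CNY 349,478

T = 15/12 years.
Route A — deposit SEK, sell forward: 11,000,000 × 1.098687439 × 0.8108 = CNY 9,798,973.53.
Route B — convert at spot, deposit CNY: 11,000,000 × 0.8940 × 1.031975961 = CNY 10,148,451.60.
The quoted forward undervalues SEK, so borrow SEK, convert to CNY at spot, deposit the CNY at 2.55%, and buy SEK forward at 0.8108 to cover the loan.
Arbitrage profit = |9,798,973.53 − 10,148,451.60| = CNY 349,478.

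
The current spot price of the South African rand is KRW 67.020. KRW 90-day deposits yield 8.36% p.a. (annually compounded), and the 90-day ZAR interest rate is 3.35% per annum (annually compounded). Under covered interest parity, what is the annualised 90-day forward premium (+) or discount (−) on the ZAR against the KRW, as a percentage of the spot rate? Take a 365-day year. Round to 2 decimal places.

+4.76%

T = 90/365 years.
No-arbitrage forward: 67.02 × 1.0199945 / 1.008158 = 67.806863 KRW/ZAR.
Annualised premium = (F − S)/S × (1/T) = (67.806863 − 67.02)/67.02 ÷ (90/365) = 4.76%.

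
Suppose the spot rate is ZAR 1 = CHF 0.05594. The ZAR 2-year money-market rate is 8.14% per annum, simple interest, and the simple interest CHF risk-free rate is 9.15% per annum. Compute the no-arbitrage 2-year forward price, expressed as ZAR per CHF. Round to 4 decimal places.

T = 2 years.
CHF accumulates by 1 + 0.0915×2 = 1.183000.
ZAR growth factor: 1 + 0.0814×2 = 1.162800.
So F = 0.05594 × 1.183000 / 1.162800 = 0.056911782 (CHF/ZAR).
Quoted the other way: 1/0.056911782 = 17.5711 ZAR per CHF.

17.5711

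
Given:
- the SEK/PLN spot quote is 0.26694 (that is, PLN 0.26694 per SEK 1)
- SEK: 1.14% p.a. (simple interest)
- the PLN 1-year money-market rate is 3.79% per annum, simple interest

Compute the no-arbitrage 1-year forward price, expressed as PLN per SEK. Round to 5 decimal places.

T = 1 year.
Growth of 1 PLN over T: 1 + 0.0379×1 = 1.037900.
SEK accumulates by 1 + 0.0114×1 = 1.011400.
Forward (PLN per SEK) = 0.26694 × 1.037900 / 1.011400 = 0.2739342.

0.27393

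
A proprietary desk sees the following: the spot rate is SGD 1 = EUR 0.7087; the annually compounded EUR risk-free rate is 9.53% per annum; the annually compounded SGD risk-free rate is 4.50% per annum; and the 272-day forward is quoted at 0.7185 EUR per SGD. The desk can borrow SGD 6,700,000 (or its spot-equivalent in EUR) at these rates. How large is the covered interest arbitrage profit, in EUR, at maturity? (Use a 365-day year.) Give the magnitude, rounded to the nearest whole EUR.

EUR 107,092

T = 272/365 years.
Route A — deposit SGD, sell forward: 6,700,000 × 1.033345528 × 0.7185 = EUR 4,974,473.70.
Route B — convert at spot, deposit EUR: 6,700,000 × 0.7087 × 1.070188485 = EUR 5,081,565.28.
The quoted forward undervalues SGD, so borrow SGD, convert to EUR at spot, deposit the EUR at 9.53%, and buy SGD forward at 0.7185 to cover the loan.
Profit = 5,081,565.28 − 4,974,473.70 = EUR 107,092.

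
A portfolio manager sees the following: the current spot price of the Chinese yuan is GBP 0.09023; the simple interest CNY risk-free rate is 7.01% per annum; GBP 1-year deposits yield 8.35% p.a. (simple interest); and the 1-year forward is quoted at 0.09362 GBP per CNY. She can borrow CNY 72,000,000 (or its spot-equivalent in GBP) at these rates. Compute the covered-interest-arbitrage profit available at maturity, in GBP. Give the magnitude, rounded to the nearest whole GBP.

GBP 174,136

T = 1 year.
Invest the CNY and cover forward: 72,000,000 × 1.070100 × 0.09362 = GBP 7,213,158.86.
Convert at spot and invest in GBP: 72,000,000 × 0.09023 × 1.083500 = GBP 7,039,022.76.
The quoted forward overvalues CNY, so borrow GBP, buy CNY at spot, deposit the CNY at 7.01%, and sell the proceeds forward at 0.09362.
The gap between the two covered legs is GBP 174,136.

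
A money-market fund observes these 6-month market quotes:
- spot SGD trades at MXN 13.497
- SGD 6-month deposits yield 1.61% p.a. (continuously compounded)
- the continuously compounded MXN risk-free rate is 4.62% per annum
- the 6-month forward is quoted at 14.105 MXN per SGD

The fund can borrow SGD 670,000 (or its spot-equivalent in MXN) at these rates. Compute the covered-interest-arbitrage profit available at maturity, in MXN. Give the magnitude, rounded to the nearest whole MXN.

MXN 272,418

T = 6/12 years.
Invest the SGD and cover forward: 670,000 × 1.008082488 × 14.105 = MXN 9,526,732.34.
Convert at spot and invest in MXN: 670,000 × 13.497 × 1.023368871 = MXN 9,254,314.47.
The quoted forward overvalues SGD, so borrow MXN, buy SGD at spot, deposit the SGD at 1.61%, and sell the proceeds forward at 14.105.
Profit = 9,526,732.34 − 9,254,314.47 = MXN 272,418.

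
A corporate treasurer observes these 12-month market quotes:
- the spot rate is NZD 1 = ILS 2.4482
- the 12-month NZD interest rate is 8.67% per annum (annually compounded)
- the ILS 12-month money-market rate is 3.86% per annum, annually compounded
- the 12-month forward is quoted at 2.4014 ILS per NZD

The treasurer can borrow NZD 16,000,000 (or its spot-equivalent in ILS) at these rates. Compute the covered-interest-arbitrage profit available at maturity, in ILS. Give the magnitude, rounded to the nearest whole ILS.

T = 1 year.
Route A — deposit NZD, sell forward: 16,000,000 × 1.086700 × 2.4014 = ILS 41,753,622.08.
Route B — convert at spot, deposit ILS: 16,000,000 × 2.4482 × 1.038600 = ILS 40,683,208.32.
The quoted forward overvalues NZD, so borrow ILS, buy NZD at spot, deposit the NZD at 8.67%, and sell the proceeds forward at 2.4014.
Arbitrage profit = |41,753,622.08 − 40,683,208.32| = ILS 1,070,414.

ILS 1,070,414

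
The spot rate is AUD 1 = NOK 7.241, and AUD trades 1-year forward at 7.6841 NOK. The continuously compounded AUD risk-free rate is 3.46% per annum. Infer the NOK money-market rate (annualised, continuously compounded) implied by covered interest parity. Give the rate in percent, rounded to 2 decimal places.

9.40%

T = 1 year.
By CIP, F/S equals the NOK-to-AUD growth ratio: 7.6841/7.241 = 1.0611932.
AUD growth factor: e^(0.0346×1) = 1.0352055.
Hence g_NOK = 1.098553.
Take logs: ln 1.098553 / 1 = 0.093994, so 9.40%.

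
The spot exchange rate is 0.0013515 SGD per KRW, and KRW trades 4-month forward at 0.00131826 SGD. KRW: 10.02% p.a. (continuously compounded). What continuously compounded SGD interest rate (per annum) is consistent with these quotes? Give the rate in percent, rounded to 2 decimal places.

T = 4/12 years.
CIP gives F = S · g_SGD/g_KRW, so g_SGD/g_KRW = 0.00131826/0.0013515 = 0.9754051.
The KRW side grows by e^(0.1002×4/12) = 1.033964.
So the SGD growth factor = 1.0085338.
r = ln(1.0085338)/(4/12) = 0.025493 → 2.55%.

2.55%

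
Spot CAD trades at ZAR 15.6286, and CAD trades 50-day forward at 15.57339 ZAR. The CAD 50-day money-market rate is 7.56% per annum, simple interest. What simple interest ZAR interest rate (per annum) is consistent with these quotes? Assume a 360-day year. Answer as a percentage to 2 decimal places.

4.99%

T = 50/360 years.
CIP gives F = S · g_ZAR/g_CAD, so g_ZAR/g_CAD = 15.57339/15.6286 = 0.9964674.
CAD growth factor: 1 + 0.0756×50/360 = 1.010500.
That pins the ZAR growth at 1.0069303.
r = (1.0069303 − 1)/(50/360) = 0.049898 → 4.99%.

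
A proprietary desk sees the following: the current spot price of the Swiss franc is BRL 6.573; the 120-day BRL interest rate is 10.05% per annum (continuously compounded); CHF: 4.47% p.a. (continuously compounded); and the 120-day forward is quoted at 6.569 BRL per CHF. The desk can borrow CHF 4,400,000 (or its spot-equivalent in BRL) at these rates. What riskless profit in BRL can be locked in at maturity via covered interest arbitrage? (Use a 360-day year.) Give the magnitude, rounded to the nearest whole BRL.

BRL 568,983

T = 120/360 years.
Keep in CHF, deliver into the forward: 4,400,000·1.0150115584·6.569 = BRL 29,337,488.08.
Swap to BRL now, deposit: 4,400,000·6.573·1.0340674437 = BRL 29,906,471.35.
The quoted forward undervalues CHF, so borrow CHF, convert to BRL at spot, deposit the BRL at 10.05%, and buy CHF forward at 6.569 to cover the loan.
Arbitrage profit = |29,337,488.08 − 29,906,471.35| = BRL 568,983.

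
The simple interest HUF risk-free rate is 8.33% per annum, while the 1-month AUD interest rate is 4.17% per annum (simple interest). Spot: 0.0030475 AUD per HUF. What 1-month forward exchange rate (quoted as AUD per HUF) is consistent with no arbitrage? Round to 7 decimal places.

0.0030370

T = 1/12 years.
AUD accumulates by 1 + 0.0417×1/12 = 1.003475.
HUF accumulates by 1 + 0.0833×1/12 = 1.0069417.
So F = 0.0030475 × 1.003475 / 1.0069417 = 0.003037008 (AUD/HUF).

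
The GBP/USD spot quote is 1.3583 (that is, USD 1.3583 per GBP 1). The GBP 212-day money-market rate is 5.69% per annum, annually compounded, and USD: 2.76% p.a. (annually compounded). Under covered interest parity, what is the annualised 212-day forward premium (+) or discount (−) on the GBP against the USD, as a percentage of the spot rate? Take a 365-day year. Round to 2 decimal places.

-2.79%

T = 212/365 years.
F = S · g_USD/g_GBP = 1.3583 × 1.0159391/1.0326649 = 1.3363000.
Annualised premium = (F − S)/S × (1/T) = (1.3363000 − 1.3583)/1.3583 ÷ (212/365) = -2.79%.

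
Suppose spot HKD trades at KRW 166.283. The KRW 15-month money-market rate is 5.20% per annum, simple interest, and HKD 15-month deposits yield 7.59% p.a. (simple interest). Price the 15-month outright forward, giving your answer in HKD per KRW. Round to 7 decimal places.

0.0061825

T = 15/12 years.
KRW accumulates by 1 + 0.0520×15/12 = 1.065000.
Growth of 1 HKD over T: 1 + 0.0759×15/12 = 1.094875.
Forward (KRW per HKD) = 166.283 × 1.065000 / 1.094875 = 161.7458.
Invert for HKD per KRW: 1 / 161.7458 = 0.0061825.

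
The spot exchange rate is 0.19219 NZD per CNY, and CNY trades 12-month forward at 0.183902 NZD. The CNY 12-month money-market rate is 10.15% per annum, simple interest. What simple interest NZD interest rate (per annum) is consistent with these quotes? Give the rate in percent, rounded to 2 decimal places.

T = 1 year.
By CIP, F/S equals the NZD-to-CNY growth ratio: 0.183902/0.19219 = 0.9568760.
CNY growth factor: 1 + 0.1015×1 = 1.101500.
That pins the NZD growth at 1.0539989.
r = (1.0539989 − 1)/1 = 0.053999 → 5.40%.

5.40%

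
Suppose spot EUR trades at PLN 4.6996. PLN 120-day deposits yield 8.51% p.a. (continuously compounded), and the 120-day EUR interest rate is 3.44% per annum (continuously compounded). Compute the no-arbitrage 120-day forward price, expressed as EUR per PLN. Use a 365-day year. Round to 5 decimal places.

T = 120/365 years.
PLN growth factor: e^(0.0851×120/365) = 1.0283731.
EUR accumulates by e^(0.0344×120/365) = 1.0113738.
Forward (PLN per EUR) = 4.6996 × 1.0283731 / 1.0113738 = 4.778591.
Invert for EUR per PLN: 1 / 4.778591 = 0.20927.

0.20927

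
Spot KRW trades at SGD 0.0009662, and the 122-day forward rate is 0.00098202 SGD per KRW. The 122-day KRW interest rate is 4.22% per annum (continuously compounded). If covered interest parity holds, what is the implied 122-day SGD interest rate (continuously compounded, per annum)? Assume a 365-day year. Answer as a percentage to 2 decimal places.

9.08%

T = 122/365 years.
By CIP, F/S equals the SGD-to-KRW growth ratio: 0.00098202/0.0009662 = 1.0163734.
The KRW side grows by e^(0.0422×122/365) = 1.0142052.
That pins the SGD growth at 1.0308112.
Take logs: ln 1.0308112 / (122/365) = 0.090789, so 9.08%.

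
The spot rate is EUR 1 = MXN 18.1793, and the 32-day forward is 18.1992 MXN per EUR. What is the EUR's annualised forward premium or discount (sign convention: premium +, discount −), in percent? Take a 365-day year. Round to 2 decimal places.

T = 32/365 years.
EUR trades forward at +0.10947% vs spot over the period.
×(1/T) gives 1.25% p.a.

+1.25%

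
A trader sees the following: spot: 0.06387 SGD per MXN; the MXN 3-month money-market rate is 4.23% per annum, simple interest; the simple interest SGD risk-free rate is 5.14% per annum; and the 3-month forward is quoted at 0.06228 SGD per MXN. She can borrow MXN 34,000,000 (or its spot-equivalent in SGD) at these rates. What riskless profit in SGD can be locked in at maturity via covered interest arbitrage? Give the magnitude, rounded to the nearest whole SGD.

T = 3/12 years.
Route A — deposit MXN, sell forward: 34,000,000 × 1.010575 × 0.06228 = SGD 2,139,912.77.
Route B — convert at spot, deposit SGD: 34,000,000 × 0.06387 × 1.012850 = SGD 2,199,484.80.
The quoted forward undervalues MXN, so borrow MXN, convert to SGD at spot, deposit the SGD at 5.14%, and buy MXN forward at 0.06228 to cover the loan.
The gap between the two covered legs is SGD 59,572.

SGD 59,572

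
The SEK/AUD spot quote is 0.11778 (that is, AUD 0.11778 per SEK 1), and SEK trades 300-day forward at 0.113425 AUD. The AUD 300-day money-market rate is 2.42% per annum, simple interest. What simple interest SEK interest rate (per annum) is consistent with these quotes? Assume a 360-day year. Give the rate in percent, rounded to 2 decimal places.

7.12%

T = 300/360 years.
CIP gives F = S · g_AUD/g_SEK, so g_AUD/g_SEK = 0.113425/0.11778 = 0.9630243.
AUD growth factor: 1 + 0.0242×300/360 = 1.0201667.
So the SEK growth factor = 1.0593364.
(1.0593364 − 1)/T = 0.071204, i.e. 7.12%.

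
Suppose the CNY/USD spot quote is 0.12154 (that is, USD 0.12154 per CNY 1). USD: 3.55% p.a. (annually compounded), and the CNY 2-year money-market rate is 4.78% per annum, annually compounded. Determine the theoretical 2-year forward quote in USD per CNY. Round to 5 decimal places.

T = 2 years.
USD accumulates by (1 + 0.0355)^2 = 1.0722603.
CNY growth factor: (1 + 0.0478)^2 = 1.0978848.
CIP: F = S · (grow USD)/(grow CNY) = 0.12154 × 1.0722603/1.0978848 = 0.1187033 USD per CNY.

0.11870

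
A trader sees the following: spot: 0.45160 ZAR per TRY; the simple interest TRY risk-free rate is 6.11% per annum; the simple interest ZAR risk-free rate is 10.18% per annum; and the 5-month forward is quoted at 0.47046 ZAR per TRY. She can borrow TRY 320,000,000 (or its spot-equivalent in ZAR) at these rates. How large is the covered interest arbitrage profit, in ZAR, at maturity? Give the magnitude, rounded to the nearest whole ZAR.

T = 5/12 years.
Keep in TRY, deliver into the forward: 320,000,000·1.02545833333·0.47046 = ZAR 154,379,880.80.
Swap to ZAR now, deposit: 320,000,000·0.45160·1.04241666667 = ZAR 150,641,717.33.
The quoted forward overvalues TRY, so borrow ZAR, buy TRY at spot, deposit the TRY at 6.11%, and sell the proceeds forward at 0.47046.
Arbitrage profit = |154,379,880.80 − 150,641,717.33| = ZAR 3,738,163.

ZAR 3,738,163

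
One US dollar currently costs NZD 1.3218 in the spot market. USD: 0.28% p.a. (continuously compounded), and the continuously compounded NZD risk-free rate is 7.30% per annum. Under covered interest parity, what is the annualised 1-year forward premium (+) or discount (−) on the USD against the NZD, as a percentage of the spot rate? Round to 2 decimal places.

T = 1 year.
CIP forward (NZD per USD) = 1.3218 × 1.0757305/1.0028039 = 1.4179249.
(F − S)/S ÷ T = (1.4179249 − 1.3218)/1.3218/1 = 0.072723 → 7.27%.

+7.27%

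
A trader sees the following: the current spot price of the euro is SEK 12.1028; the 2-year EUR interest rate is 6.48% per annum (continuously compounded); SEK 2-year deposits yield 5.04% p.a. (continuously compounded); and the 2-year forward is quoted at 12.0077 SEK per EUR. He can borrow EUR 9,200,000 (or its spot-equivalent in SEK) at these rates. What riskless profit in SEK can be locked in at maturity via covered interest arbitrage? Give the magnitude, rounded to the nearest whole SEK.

SEK 2,602,435

T = 2 years.
Keep in EUR, deliver into the forward: 9,200,000·1.13837294307·12.0077 = SEK 125,757,015.25.
Swap to SEK now, deposit: 9,200,000·12.1028·1.10605540856 = SEK 123,154,580.07.
The quoted forward overvalues EUR, so borrow SEK, buy EUR at spot, deposit the EUR at 6.48%, and sell the proceeds forward at 12.0077.
Profit = 125,757,015.25 − 123,154,580.07 = SEK 2,602,435.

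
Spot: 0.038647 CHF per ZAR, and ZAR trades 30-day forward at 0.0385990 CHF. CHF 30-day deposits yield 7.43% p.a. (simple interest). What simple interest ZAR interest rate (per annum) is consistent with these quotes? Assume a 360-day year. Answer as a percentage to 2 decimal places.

8.93%

T = 30/360 years.
By CIP, F/S equals the CHF-to-ZAR growth ratio: 0.038599/0.038647 = 0.9987580.
CHF growth factor: 1 + 0.0743×30/360 = 1.0061917.
Hence g_ZAR = 1.0074429.
r = (1.0074429 − 1)/(30/360) = 0.089315 → 8.93%.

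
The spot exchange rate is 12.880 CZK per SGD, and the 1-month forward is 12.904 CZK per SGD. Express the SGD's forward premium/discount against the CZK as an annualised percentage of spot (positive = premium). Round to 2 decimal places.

+2.24%

T = 1/12 years.
SGD trades forward at +0.18634% vs spot over the period.
Annualise by dividing by T: 0.0018634 / (1/12) = 0.022361 → 2.24%.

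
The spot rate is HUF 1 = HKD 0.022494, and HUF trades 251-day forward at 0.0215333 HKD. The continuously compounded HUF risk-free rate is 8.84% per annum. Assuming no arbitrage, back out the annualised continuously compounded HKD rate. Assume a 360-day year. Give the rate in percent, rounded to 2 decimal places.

2.58%

T = 251/360 years.
By CIP, F/S equals the HKD-to-HUF growth ratio: 0.0215333/0.022494 = 0.9572908.
The HUF side grows by e^(0.0884×251/360) = 1.0635735.
So the HKD growth factor = 1.0181491.
Take logs: ln 1.0181491 / (251/360) = 0.025797, so 2.58%.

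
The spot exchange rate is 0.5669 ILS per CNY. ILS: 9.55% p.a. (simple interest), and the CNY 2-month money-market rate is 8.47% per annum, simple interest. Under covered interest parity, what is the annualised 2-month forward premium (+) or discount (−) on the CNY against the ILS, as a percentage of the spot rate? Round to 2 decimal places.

+1.06%

T = 2/12 years.
No-arbitrage forward: 0.5669 × 1.0159167 / 1.0141167 = 0.5679062 ILS/CNY.
(F − S)/S ÷ T = (0.5679062 − 0.5669)/0.5669/(2/12) = 0.010649 → 1.06%.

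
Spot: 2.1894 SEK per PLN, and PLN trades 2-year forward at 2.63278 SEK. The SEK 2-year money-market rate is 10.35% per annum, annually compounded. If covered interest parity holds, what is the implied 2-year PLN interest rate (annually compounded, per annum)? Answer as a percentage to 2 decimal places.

T = 2 years.
CIP gives F = S · g_SEK/g_PLN, so g_SEK/g_PLN = 2.63278/2.1894 = 1.2025121.
The SEK side grows by (1 + 0.1035)^2 = 1.2177122.
That pins the PLN growth at 1.0126403.
Annualise: 1.0126403^(1/2) − 1 = 0.006300 = 0.63%.

0.63%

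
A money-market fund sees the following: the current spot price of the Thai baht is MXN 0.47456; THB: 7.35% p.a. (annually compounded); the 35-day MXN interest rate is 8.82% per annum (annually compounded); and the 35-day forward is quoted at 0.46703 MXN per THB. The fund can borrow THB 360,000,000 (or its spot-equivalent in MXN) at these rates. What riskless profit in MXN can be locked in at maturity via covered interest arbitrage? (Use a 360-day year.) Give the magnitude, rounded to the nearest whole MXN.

T = 35/360 years.
Route A — deposit THB, sell forward: 360,000,000 × 1.00691924994 × 0.46703 = MXN 169,294,139.03.
Route B — convert at spot, deposit MXN: 360,000,000 × 0.47456 × 1.00825156198 = MXN 172,251,310.05.
The quoted forward undervalues THB, so borrow THB, convert to MXN at spot, deposit the MXN at 8.82%, and buy THB forward at 0.46703 to cover the loan.
Profit = 172,251,310.05 − 169,294,139.03 = MXN 2,957,171.

MXN 2,957,171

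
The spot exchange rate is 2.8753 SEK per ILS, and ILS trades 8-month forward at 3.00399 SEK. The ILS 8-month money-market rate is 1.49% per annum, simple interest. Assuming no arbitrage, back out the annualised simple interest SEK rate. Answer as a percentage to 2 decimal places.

8.27%

T = 8/12 years.
CIP gives F = S · g_SEK/g_ILS, so g_SEK/g_ILS = 3.00399/2.8753 = 1.0447571.
The ILS side grows by 1 + 0.0149×8/12 = 1.0099333.
Hence g_SEK = 1.055135.
(1.055135 − 1)/T = 0.082702, i.e. 8.27%.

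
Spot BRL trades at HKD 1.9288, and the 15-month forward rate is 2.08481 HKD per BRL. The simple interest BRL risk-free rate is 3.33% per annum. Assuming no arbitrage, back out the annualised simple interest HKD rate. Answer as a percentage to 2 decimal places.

T = 15/12 years.
F/S = 2.08481/1.9288 = 1.0808845 = (growth of HKD) / (growth of BRL).
BRL growth factor: 1 + 0.0333×15/12 = 1.041625.
So the HKD growth factor = 1.1258763.
(1.1258763 − 1)/T = 0.100701, i.e. 10.07%.

10.07%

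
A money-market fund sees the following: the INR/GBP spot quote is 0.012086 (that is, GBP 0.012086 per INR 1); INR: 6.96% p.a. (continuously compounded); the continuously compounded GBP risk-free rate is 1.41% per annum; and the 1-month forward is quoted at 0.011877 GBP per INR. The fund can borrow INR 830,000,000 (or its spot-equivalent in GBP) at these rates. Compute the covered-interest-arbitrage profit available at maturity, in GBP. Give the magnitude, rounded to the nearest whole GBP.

T = 1/12 years.
Invest the INR and cover forward: 830,000,000 × 1.0058168526 × 0.011877 = GBP 9,915,252.01.
Convert at spot and invest in GBP: 830,000,000 × 0.012086 × 1.0011756906 = GBP 10,043,173.80.
The quoted forward undervalues INR, so borrow INR, convert to GBP at spot, deposit the GBP at 1.41%, and buy INR forward at 0.011877 to cover the loan.
Profit = 10,043,173.80 − 9,915,252.01 = GBP 127,922.

GBP 127,922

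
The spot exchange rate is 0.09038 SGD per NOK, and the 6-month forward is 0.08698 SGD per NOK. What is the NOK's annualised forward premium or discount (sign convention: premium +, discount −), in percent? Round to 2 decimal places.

T = 6/12 years.
NOK trades forward at -3.76189% vs spot over the period.
Annualise by dividing by T: -0.0376189 / (6/12) = -0.075238 → -7.52%.

-7.52%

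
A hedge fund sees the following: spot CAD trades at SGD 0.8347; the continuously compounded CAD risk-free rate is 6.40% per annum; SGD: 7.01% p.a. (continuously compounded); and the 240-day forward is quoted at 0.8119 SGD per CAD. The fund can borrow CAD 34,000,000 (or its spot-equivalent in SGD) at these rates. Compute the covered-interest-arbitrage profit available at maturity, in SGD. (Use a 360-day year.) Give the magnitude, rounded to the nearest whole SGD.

T = 240/360 years.
Keep in CAD, deliver into the forward: 34,000,000·1.0435899735·0.8119 = SGD 28,807,883.78.
Swap to SGD now, deposit: 34,000,000·0.8347·1.0478425471 = SGD 29,737,561.92.
The quoted forward undervalues CAD, so borrow CAD, convert to SGD at spot, deposit the SGD at 7.01%, and buy CAD forward at 0.8119 to cover the loan.
Profit = 29,737,561.92 − 28,807,883.78 = SGD 929,678.

SGD 929,678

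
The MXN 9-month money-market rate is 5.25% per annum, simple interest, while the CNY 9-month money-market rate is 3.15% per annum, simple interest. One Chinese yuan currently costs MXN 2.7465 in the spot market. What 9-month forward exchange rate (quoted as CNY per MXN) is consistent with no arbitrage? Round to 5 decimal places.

0.35858

T = 9/12 years.
MXN growth factor: 1 + 0.0525×9/12 = 1.039375.
CNY growth factor: 1 + 0.0315×9/12 = 1.023625.
CIP: F = S · (grow MXN)/(grow CNY) = 2.7465 × 1.039375/1.023625 = 2.788759 MXN per CNY.
Quoted the other way: 1/2.788759 = 0.35858 CNY per MXN.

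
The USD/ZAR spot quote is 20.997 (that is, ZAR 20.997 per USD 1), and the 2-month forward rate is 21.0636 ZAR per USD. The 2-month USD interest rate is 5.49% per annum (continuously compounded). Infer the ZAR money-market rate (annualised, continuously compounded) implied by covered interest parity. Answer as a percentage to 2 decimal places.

T = 2/12 years.
By CIP, F/S equals the ZAR-to-USD growth ratio: 21.0636/20.997 = 1.0031719.
USD growth factor: e^(0.0549×2/12) = 1.009192.
Hence g_ZAR = 1.0123931.
Take logs: ln 1.0123931 / (2/12) = 0.073902, so 7.39%.

7.39%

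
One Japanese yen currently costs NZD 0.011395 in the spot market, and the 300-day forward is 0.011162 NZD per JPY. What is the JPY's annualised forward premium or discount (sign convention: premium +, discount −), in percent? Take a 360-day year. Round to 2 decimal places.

-2.45%

T = 300/360 years.
JPY trades forward at -2.04476% vs spot over the period.
Annualise by dividing by T: -0.0204476 / (300/360) = -0.024537 → -2.45%.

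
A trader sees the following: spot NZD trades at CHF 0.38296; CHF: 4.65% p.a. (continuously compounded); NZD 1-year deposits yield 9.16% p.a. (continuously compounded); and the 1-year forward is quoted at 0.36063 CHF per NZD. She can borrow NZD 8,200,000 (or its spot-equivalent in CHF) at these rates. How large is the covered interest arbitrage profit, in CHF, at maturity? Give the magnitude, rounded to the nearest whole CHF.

T = 1 year.
Invest the NZD and cover forward: 8,200,000 × 1.095926364 × 0.36063 = CHF 3,240,836.18.
Convert at spot and invest in CHF: 8,200,000 × 0.38296 × 1.047598079 = CHF 3,289,742.91.
The quoted forward undervalues NZD, so borrow NZD, convert to CHF at spot, deposit the CHF at 4.65%, and buy NZD forward at 0.36063 to cover the loan.
Profit = 3,289,742.91 − 3,240,836.18 = CHF 48,907.

CHF 48,907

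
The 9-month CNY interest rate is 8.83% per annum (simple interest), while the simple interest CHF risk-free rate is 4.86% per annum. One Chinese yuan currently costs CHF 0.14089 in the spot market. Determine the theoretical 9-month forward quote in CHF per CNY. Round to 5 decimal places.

T = 9/12 years.
CHF accumulates by 1 + 0.0486×9/12 = 1.036450.
Growth of 1 CNY over T: 1 + 0.0883×9/12 = 1.066225.
CIP: F = S · (grow CHF)/(grow CNY) = 0.14089 × 1.036450/1.066225 = 0.1369556 CHF per CNY.

0.13696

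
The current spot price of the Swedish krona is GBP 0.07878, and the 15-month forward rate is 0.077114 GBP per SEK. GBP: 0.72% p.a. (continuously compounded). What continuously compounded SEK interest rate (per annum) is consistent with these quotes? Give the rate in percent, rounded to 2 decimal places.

T = 15/12 years.
F/S = 0.077114/0.07878 = 0.9788525 = (growth of GBP) / (growth of SEK).
The GBP side grows by e^(0.0072×15/12) = 1.0090406.
That pins the SEK growth at 1.0308403.
r = ln(1.0308403)/(15/12) = 0.024299 → 2.43%.

2.43%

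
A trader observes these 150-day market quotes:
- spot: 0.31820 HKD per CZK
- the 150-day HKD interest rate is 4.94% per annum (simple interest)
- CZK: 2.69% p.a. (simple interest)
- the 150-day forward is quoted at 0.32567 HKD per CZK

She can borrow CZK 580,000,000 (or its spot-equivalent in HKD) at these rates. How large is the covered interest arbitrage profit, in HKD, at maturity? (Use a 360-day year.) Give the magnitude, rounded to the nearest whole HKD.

T = 150/360 years.
Invest the CZK and cover forward: 580,000,000 × 1.01120833333 × 0.32567 = HKD 191,005,726.39.
Convert at spot and invest in HKD: 580,000,000 × 0.31820 × 1.02058333333 = HKD 188,354,777.67.
The quoted forward overvalues CZK, so borrow HKD, buy CZK at spot, deposit the CZK at 2.69%, and sell the proceeds forward at 0.32567.
Arbitrage profit = |191,005,726.39 − 188,354,777.67| = HKD 2,650,949.

HKD 2,650,949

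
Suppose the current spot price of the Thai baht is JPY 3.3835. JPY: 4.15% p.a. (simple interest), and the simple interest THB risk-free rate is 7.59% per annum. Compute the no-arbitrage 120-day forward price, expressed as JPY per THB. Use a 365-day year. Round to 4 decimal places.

T = 120/365 years.
JPY growth factor: 1 + 0.0415×120/365 = 1.0136438.
THB accumulates by 1 + 0.0759×120/365 = 1.0249534.
So F = 3.3835 × 1.0136438 / 1.0249534 = 3.346166 (JPY/THB).

3.3462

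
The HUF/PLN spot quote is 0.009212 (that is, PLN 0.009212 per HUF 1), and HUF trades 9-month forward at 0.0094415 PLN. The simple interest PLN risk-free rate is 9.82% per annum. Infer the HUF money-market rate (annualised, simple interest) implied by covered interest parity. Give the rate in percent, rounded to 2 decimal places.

6.34%

T = 9/12 years.
CIP gives F = S · g_PLN/g_HUF, so g_PLN/g_HUF = 0.0094415/0.009212 = 1.0249132.
PLN growth factor: 1 + 0.0982×9/12 = 1.073650.
That pins the HUF growth at 1.0475521.
(1.0475521 − 1)/T = 0.063403, i.e. 6.34%.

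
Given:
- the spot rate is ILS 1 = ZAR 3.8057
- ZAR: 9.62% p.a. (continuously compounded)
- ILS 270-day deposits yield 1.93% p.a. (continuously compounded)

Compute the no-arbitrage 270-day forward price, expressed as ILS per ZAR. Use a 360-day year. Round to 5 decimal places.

0.24804

T = 270/360 years.
ZAR growth factor: e^(0.0962×270/360) = 1.0748166.
ILS accumulates by e^(0.0193×270/360) = 1.0145803.
Forward (ZAR per ILS) = 3.8057 × 1.0748166 / 1.0145803 = 4.031647.
Invert for ILS per ZAR: 1 / 4.031647 = 0.24804.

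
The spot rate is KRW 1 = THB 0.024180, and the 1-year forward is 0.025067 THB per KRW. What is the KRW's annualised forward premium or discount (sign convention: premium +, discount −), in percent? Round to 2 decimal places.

+3.67%

T = 1 year.
(F − S)/S = (0.025067 − 0.02418)/0.02418 = 0.0366832.
×(1/T) gives 3.67% p.a.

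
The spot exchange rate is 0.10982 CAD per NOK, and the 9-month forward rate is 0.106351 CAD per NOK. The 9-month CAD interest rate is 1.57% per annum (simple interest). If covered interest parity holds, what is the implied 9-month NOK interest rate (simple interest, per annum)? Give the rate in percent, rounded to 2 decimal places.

T = 9/12 years.
CIP gives F = S · g_CAD/g_NOK, so g_CAD/g_NOK = 0.106351/0.10982 = 0.9684119.
CAD growth factor: 1 + 0.0157×9/12 = 1.011775.
So the NOK growth factor = 1.0447775.
r = (1.0447775 − 1)/(9/12) = 0.059703 → 5.97%.

5.97%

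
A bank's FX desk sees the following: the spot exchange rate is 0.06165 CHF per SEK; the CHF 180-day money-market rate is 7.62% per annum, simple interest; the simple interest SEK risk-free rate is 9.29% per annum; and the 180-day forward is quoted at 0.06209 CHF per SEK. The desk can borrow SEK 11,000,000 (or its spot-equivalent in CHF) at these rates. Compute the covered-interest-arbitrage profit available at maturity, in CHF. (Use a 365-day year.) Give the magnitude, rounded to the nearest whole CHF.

T = 180/365 years.
Keep in SEK, deliver into the forward: 11,000,000·1.0458137·0.06209 = CHF 714,280.30.
Swap to CHF now, deposit: 11,000,000·0.06165·1.03757808 = CHF 703,633.57.
The quoted forward overvalues SEK, so borrow CHF, buy SEK at spot, deposit the SEK at 9.29%, and sell the proceeds forward at 0.06209.
The gap between the two covered legs is CHF 10,647.

CHF 10,647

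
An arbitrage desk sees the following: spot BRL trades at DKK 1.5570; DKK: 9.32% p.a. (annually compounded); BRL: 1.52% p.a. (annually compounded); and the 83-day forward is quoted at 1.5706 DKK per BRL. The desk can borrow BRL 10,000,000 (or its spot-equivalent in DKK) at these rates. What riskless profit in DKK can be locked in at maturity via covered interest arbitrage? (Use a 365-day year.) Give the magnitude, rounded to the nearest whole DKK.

T = 83/365 years.
Invest the BRL and cover forward: 10,000,000 × 1.0034363233 × 1.5706 = DKK 15,759,970.89.
Convert at spot and invest in DKK: 10,000,000 × 1.5570 × 1.0204698743 = DKK 15,888,715.94.
The quoted forward undervalues BRL, so borrow BRL, convert to DKK at spot, deposit the DKK at 9.32%, and buy BRL forward at 1.5706 to cover the loan.
Profit = 15,888,715.94 − 15,759,970.89 = DKK 128,745.

DKK 128,745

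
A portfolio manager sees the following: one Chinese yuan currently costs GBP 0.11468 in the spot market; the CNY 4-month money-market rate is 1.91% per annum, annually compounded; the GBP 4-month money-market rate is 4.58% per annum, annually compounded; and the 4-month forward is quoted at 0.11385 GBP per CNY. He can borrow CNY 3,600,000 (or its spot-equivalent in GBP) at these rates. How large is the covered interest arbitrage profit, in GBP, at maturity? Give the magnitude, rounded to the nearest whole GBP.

GBP 6,604

T = 4/12 years.
Route A — deposit CNY, sell forward: 3,600,000 × 1.00632656 × 0.11385 = GBP 412,453.00.
Route B — convert at spot, deposit GBP: 3,600,000 × 0.11468 × 1.01503935 = GBP 419,056.97.
The quoted forward undervalues CNY, so borrow CNY, convert to GBP at spot, deposit the GBP at 4.58%, and buy CNY forward at 0.11385 to cover the loan.
Arbitrage profit = |412,453.00 − 419,056.97| = GBP 6,604.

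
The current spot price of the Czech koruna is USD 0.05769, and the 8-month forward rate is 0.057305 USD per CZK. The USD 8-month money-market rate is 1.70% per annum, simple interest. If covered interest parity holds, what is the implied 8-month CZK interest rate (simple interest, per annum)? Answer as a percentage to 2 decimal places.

T = 8/12 years.
By CIP, F/S equals the USD-to-CZK growth ratio: 0.057305/0.05769 = 0.9933264.
The USD side grows by 1 + 0.0170×8/12 = 1.0113333.
So the CZK growth factor = 1.0181279.
(1.0181279 − 1)/T = 0.027192, i.e. 2.72%.

2.72%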